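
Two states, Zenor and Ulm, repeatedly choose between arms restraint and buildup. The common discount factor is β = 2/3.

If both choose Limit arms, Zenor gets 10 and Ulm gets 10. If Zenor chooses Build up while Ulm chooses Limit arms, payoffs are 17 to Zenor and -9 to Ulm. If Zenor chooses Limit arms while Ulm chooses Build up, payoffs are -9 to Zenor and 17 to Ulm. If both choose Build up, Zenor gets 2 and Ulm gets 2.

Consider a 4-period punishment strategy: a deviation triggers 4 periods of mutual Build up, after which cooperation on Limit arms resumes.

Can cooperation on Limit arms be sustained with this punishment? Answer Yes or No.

Yes

Comparing payoff streams over the 5 periods until play realigns: cooperate → 10(1+β+…+β^4); deviate → 17 + 2(β+…+β^4).
Cooperation is sustained iff (10−2)(β+…+β^4) ≥ 17−10.
β+…+β^4 = 2/3·(1−(2/3)^4)/(1−2/3) = 1.6049, and (17−10)/(10−2) = 0.8750.
1.6049 ≥ 0.8750, so cooperation is sustainable.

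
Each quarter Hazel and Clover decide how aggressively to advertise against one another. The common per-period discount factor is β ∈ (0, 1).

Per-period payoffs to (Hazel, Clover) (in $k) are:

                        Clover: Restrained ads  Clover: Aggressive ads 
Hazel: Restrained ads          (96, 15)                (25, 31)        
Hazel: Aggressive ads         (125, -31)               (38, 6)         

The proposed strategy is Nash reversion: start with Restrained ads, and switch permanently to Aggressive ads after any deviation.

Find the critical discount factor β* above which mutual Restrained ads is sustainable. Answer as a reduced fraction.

Hazel's threshold: (125−96)/(125−38) = 1/3.
Clover's threshold: (31−15)/(31−6) = 16/25.
1/3 < 16/25, so Clover binds and β* = 16/25.

16/25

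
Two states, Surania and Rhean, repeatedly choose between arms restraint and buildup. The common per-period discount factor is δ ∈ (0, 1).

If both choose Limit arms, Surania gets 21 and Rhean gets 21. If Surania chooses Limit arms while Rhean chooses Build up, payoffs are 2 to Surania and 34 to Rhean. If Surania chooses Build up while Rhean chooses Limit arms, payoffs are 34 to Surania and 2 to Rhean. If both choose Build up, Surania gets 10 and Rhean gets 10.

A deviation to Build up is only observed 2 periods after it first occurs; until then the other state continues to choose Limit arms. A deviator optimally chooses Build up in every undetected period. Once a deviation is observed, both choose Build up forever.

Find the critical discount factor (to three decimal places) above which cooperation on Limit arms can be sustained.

The best deviation is to choose Build up for all 2 undetected periods, earning 34 each, then 10 forever once detected.
Deviation value: 34(1−δ^2)/(1−δ) + 10δ^2/(1−δ); cooperation value: 21/(1−δ).
IC: 21 ≥ 34(1−δ^2) + 10δ^2 = 34 − 24δ^2.
So δ^2 ≥ 13/24, giving δ ≥ (13/24)^(1/2) ≈ 0.736.

0.736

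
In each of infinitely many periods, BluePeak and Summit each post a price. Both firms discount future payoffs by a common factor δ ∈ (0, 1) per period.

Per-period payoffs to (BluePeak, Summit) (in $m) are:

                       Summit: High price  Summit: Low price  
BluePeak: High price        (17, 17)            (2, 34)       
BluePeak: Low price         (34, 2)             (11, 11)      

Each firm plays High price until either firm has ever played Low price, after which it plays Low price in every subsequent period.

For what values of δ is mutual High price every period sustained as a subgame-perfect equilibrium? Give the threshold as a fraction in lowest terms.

17/23

One-period gain from deviating is 34 − 17 = 17. The loss is 17 − 11 = 6 in every subsequent period, with present value 6·δ/(1−δ).
Deviation is unprofitable when 6·δ/(1−δ) ≥ 17, i.e. δ/(1−δ) ≥ 17/6.
Equivalently δ ≥ 17/(17+6) = 17/23.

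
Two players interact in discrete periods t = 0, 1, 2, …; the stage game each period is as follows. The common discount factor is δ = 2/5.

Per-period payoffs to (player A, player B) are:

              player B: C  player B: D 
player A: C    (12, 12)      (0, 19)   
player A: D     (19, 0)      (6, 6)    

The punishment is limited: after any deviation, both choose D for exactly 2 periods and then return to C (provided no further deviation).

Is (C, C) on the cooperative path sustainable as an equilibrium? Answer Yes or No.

No

A one-shot deviation gives 19 now, then 6 for 2 periods, then back to 12.
Gain from deviating: (19−12) today; loss: (12−6) in each of the next 2 periods.
No-deviation condition: (12−6)(δ+…+δ^2) ≥ 19−12, i.e. δ+…+δ^2 ≥ 7/6.
At δ = 2/5: δ+…+δ^2 = 0.5600 < 1.1667.
So cooperation is not sustainable.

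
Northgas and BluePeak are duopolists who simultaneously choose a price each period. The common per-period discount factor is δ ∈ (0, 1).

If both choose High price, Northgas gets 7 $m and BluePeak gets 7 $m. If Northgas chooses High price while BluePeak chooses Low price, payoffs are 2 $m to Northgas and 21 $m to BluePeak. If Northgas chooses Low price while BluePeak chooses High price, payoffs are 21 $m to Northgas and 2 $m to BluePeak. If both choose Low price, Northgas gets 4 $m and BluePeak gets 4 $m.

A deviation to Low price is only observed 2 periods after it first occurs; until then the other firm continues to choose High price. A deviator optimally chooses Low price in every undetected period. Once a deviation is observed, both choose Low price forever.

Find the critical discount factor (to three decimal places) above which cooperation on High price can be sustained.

0.907

The best deviation is to choose Low price for all 2 undetected periods, earning 21 each, then 4 forever once detected.
Deviation value: 21(1−δ^2)/(1−δ) + 4δ^2/(1−δ); cooperation value: 7/(1−δ).
IC: 7 ≥ 21(1−δ^2) + 4δ^2 = 21 − 17δ^2.
So δ^2 ≥ 14/17, giving δ ≥ (14/17)^(1/2) ≈ 0.907.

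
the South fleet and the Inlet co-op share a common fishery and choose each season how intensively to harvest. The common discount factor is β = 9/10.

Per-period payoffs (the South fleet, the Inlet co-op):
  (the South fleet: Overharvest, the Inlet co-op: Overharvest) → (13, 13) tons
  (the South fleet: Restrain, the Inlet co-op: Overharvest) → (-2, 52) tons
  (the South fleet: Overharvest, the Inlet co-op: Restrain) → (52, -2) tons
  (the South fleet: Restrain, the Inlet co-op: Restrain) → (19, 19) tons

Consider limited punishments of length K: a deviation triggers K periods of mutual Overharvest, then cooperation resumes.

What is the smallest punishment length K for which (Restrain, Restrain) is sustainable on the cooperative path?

9

No profitable deviation requires (19−13)(β+…+β^K) ≥ 52−19, i.e. β+…+β^K ≥ 11/2 ≈ 5.5000.
With β = 9/10, the partial sums are K=1: 0.9000, K=2: 1.7100, …, K=7: 4.6953, K=8: 5.1258, K=9: 5.5132.
K = 9 is the first length at which the sum reaches 5.5000.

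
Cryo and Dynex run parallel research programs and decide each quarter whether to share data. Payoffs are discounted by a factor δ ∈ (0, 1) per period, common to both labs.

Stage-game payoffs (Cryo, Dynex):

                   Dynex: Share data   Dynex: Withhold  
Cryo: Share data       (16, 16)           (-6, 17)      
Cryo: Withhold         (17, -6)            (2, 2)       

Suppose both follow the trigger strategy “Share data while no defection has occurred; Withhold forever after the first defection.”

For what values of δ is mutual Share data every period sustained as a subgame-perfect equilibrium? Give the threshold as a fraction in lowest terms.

1/15

Under grim trigger the critical discount factor is (T−C)/(T−P) with T = 17, C = 16, P = 2.
δ* = (17−16)/(17−2) = 1/15.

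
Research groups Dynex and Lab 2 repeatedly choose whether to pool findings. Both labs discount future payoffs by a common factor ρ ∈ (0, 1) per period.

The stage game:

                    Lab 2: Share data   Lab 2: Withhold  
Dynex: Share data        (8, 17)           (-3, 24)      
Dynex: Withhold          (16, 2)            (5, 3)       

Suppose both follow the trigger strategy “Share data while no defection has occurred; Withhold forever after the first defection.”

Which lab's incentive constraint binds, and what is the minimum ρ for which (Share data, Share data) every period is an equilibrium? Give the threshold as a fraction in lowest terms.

Dynex: cooperation gives 8 each period; deviation gives 16 once then 5 forever.
  8/(1−ρ) ≥ 16 + 5ρ/(1−ρ) ⇒ ρ ≥ 8/11.
Lab 2: cooperation gives 17 each period; deviation gives 24 once then 3 forever.
  ρ ≥ 7/21 = 1/3.
Both must hold, so the binding constraint is Dynex's: ρ ≥ 8/11.

Dynex; ρ ≥ 8/11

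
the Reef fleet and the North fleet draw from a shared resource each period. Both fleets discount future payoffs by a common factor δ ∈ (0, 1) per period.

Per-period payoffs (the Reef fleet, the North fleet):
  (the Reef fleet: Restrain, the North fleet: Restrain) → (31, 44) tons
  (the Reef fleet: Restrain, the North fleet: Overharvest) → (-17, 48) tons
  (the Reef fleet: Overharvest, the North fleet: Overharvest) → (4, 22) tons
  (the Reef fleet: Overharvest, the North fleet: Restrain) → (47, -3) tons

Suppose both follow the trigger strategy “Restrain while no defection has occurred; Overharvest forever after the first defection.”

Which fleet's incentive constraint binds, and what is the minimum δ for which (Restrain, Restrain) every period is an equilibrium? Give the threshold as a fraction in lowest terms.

the Reef fleet: cooperation gives 31 each period; deviation gives 47 once then 4 forever.
  31/(1−δ) ≥ 47 + 4δ/(1−δ) ⇒ δ ≥ 16/43.
the North fleet: cooperation gives 44 each period; deviation gives 48 once then 22 forever.
  δ ≥ 4/26 = 2/13.
Both must hold, so the binding constraint is the Reef fleet's: δ ≥ 16/43.

the Reef fleet; δ ≥ 16/43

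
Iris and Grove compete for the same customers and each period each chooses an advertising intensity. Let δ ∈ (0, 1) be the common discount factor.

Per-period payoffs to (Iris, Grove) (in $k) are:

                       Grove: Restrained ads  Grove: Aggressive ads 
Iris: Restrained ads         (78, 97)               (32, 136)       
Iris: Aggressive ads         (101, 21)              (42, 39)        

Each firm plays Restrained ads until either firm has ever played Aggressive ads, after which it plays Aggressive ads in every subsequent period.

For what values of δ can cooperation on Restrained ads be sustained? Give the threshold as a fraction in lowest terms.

39/97

For Iris: deviation gain 101−78 = 23, per-period punishment loss 78−42 = 36. IC gives δ ≥ 23/59.
For Grove: gain 39, loss 58 per period, so δ ≥ 39/97.
The tighter constraint is Grove's, so cooperation needs δ ≥ 39/97.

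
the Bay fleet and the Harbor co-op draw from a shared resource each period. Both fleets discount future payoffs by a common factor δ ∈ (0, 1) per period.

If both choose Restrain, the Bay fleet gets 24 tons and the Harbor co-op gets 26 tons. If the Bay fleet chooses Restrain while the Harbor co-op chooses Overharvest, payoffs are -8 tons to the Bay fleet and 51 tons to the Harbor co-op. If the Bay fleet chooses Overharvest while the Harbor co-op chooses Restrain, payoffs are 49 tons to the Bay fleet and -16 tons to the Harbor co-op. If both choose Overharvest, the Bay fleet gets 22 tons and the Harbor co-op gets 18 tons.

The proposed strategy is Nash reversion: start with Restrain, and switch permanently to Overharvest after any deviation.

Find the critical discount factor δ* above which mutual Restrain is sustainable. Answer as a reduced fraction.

the Bay fleet: cooperation gives 24 each period; deviation gives 49 once then 22 forever.
  24/(1−δ) ≥ 49 + 22δ/(1−δ) ⇒ δ ≥ 25/27.
the Harbor co-op: cooperation gives 26 each period; deviation gives 51 once then 18 forever.
  δ ≥ 25/33.
Both must hold, so the binding constraint is the Bay fleet's: δ ≥ 25/27.

25/27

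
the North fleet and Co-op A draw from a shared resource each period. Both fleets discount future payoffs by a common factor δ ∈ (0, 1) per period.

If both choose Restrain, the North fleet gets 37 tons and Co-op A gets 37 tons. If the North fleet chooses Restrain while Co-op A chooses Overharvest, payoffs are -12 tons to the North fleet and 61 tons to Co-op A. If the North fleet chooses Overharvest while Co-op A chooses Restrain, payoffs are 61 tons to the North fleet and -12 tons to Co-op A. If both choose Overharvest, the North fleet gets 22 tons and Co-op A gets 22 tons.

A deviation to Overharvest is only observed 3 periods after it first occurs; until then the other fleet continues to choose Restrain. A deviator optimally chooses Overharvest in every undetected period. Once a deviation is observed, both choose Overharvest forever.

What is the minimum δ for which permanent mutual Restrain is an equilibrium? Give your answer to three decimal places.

0.851

A deviator earns 61 for 3 periods, then 22 forever; cooperating earns 37 forever. Multiplying the IC by (1−δ):
37 ≥ 61(1−δ^3) + 22δ^3, so 39·δ^3 ≥ 24 and δ^3 ≥ 8/13.
δ ≥ (8/13)^(1/3) ≈ 0.851.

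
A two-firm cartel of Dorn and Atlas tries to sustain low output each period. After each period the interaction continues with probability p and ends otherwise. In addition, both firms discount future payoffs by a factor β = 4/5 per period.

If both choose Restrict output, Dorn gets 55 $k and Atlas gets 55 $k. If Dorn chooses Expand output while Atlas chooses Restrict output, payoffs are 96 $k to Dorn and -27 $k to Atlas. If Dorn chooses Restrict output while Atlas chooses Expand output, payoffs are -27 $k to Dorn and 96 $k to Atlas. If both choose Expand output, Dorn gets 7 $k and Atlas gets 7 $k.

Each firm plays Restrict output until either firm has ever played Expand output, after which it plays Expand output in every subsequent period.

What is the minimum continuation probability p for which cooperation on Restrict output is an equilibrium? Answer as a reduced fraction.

With continuation probability p and discount β, the effective per-period discount factor is βp.
Grim-trigger IC: βp ≥ (96−55)/(96−7) = 41/89.
So p ≥ (41/89)/(4/5) = 205/356.

205/356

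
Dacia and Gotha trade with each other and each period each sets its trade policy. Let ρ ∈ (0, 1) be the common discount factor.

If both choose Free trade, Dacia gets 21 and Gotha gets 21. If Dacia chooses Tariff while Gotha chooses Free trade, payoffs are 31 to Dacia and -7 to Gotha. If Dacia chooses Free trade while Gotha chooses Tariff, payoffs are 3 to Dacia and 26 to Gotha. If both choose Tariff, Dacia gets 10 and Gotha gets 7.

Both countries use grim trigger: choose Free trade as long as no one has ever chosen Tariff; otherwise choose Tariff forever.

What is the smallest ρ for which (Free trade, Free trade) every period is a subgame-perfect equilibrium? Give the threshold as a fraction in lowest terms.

Dacia: cooperation gives 21 each period; deviation gives 31 once then 10 forever.
  21/(1−ρ) ≥ 31 + 10ρ/(1−ρ) ⇒ ρ ≥ 10/21.
Gotha: cooperation gives 21 each period; deviation gives 26 once then 7 forever.
  ρ ≥ 5/19.
Both must hold, so the binding constraint is Dacia's: ρ ≥ 10/21.

10/21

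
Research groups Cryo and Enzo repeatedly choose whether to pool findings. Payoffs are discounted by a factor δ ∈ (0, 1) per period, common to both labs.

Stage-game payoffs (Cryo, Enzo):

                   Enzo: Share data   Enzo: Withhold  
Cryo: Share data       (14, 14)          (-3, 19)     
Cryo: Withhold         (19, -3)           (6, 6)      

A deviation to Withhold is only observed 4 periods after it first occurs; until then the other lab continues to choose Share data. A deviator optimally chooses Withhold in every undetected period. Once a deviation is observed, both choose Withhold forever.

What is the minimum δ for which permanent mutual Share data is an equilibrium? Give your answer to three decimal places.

The best deviation is to choose Withhold for all 4 undetected periods, earning 19 each, then 6 forever once detected.
Deviation value: 19(1−δ^4)/(1−δ) + 6δ^4/(1−δ); cooperation value: 14/(1−δ).
IC: 14 ≥ 19(1−δ^4) + 6δ^4 = 19 − 13δ^4.
So δ^4 ≥ 5/13, giving δ ≥ (5/13)^(1/4) ≈ 0.788.

0.788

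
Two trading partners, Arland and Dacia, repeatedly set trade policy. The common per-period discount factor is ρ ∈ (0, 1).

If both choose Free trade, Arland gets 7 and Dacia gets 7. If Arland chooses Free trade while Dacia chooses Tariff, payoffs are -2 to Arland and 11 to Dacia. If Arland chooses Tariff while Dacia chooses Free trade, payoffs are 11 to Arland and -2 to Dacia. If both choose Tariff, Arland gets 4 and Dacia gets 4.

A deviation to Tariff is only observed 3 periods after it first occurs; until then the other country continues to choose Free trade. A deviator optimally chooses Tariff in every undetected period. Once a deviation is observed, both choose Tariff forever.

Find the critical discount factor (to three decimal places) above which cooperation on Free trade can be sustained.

A deviator earns 11 for 3 periods, then 4 forever; cooperating earns 7 forever. Multiplying the IC by (1−ρ):
7 ≥ 11(1−ρ^3) + 4ρ^3, so 7·ρ^3 ≥ 4 and ρ^3 ≥ 4/7.
ρ ≥ (4/7)^(1/3) ≈ 0.830.

0.830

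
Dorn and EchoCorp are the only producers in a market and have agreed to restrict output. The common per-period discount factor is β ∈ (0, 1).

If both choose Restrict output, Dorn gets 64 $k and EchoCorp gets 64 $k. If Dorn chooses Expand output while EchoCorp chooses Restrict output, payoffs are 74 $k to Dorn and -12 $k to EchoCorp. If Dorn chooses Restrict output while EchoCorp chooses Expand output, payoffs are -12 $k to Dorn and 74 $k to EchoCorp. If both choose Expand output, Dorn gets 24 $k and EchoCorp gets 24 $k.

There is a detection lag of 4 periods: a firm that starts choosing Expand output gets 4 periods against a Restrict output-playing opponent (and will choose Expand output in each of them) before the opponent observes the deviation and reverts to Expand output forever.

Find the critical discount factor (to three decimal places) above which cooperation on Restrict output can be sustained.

A deviator earns 74 for 4 periods, then 24 forever; cooperating earns 64 forever. Multiplying the IC by (1−β):
64 ≥ 74(1−β^4) + 24β^4, so 50·β^4 ≥ 10 and β^4 ≥ 1/5.
β ≥ (1/5)^(1/4) ≈ 0.669.

0.669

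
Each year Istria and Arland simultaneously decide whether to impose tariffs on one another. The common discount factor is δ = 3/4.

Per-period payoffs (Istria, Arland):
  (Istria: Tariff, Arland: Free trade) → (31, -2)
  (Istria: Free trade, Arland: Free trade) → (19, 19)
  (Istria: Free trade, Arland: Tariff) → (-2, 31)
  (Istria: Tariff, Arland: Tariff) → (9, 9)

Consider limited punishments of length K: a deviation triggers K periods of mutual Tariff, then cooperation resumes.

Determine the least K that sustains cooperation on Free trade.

2

IC: δ(1−δ^K)/(1−δ) ≥ (31−19)/(19−9) = 6/5.
With δ = 3/4: need 1 − δ^K ≥ 6/5·(1−3/4)/(3/4), i.e. δ^K ≤ 0.6000.
Since (3/4)^1 = 0.7500 and (3/4)^2 = 0.5625, the smallest such K is 2.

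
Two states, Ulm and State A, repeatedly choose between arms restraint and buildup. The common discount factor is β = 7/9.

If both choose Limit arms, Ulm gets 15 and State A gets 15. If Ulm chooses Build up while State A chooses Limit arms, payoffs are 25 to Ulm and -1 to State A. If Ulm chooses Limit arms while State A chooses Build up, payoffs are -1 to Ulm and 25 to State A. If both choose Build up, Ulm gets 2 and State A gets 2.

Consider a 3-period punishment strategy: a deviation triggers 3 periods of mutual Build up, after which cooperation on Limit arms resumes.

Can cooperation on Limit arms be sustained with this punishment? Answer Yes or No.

Yes

Comparing payoff streams over the 4 periods until play realigns: cooperate → 15(1+β+…+β^3); deviate → 25 + 2(β+…+β^3).
Cooperation is sustained iff (15−2)(β+…+β^3) ≥ 25−15.
β+…+β^3 = 7/9·(1−(7/9)^3)/(1−7/9) = 1.8532, and (25−15)/(15−2) = 0.7692.
1.8532 ≥ 0.7692, so cooperation is sustainable.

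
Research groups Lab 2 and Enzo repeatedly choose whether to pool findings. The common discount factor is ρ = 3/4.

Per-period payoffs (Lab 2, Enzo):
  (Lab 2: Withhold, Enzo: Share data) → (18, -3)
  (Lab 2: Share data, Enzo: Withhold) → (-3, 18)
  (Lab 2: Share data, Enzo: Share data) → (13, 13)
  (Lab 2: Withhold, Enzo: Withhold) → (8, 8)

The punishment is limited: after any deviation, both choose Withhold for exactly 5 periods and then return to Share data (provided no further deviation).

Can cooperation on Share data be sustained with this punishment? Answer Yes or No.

A one-shot deviation gives 18 now, then 8 for 5 periods, then back to 13.
Gain from deviating: (18−13) today; loss: (13−8) in each of the next 5 periods.
No-deviation condition: (13−8)(ρ+…+ρ^5) ≥ 18−13, i.e. ρ+…+ρ^5 ≥ 1.
At ρ = 3/4: ρ+…+ρ^5 = 2.2881 ≥ 1.0000.
So cooperation is sustainable.

Yes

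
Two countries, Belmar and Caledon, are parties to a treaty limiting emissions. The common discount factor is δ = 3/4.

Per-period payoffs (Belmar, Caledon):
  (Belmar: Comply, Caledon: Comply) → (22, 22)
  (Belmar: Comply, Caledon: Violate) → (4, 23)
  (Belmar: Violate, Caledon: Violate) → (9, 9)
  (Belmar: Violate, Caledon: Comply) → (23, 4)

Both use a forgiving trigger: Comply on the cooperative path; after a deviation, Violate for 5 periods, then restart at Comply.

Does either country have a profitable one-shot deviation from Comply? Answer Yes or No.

No

A one-shot deviation gives 23 now, then 9 for 5 periods, then back to 22.
Gain from deviating: (23−22) today; loss: (22−9) in each of the next 5 periods.
No-deviation condition: (22−9)(δ+…+δ^5) ≥ 23−22, i.e. δ+…+δ^5 ≥ 1/13.
At δ = 3/4: δ+…+δ^5 = 2.2881 ≥ 0.0769.
So cooperation is sustainable.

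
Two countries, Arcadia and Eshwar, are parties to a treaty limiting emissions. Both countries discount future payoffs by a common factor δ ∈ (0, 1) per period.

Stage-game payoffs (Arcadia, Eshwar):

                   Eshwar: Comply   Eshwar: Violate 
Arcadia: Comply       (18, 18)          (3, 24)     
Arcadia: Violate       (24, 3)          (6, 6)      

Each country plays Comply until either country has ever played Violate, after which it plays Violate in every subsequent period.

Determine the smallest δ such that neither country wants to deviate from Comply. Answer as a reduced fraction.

One-period gain from deviating is 24 − 18 = 6. The loss is 18 − 6 = 12 in every subsequent period, with present value 12·δ/(1−δ).
Deviation is unprofitable when 12·δ/(1−δ) ≥ 6, i.e. δ/(1−δ) ≥ 1/2.
Equivalently δ ≥ 6/(6+12) = 1/3.

1/3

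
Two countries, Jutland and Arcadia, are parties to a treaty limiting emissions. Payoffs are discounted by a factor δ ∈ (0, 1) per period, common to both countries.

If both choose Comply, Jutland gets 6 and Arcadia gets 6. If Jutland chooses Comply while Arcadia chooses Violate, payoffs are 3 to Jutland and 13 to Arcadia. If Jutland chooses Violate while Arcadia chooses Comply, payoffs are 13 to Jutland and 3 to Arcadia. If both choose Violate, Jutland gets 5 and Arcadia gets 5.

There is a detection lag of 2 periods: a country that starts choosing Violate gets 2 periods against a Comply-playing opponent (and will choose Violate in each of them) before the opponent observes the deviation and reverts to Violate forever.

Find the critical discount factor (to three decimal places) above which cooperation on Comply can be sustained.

Deviating for the 2 undetected periods gains 13−6 = 7 per period over cooperation, then loses 6−5 = 1 per period forever once punishment starts.
Gain: 7(1 + δ + … + δ^1); loss: 1·δ^2/(1−δ).
No profitable deviation ⇔ 7(1−δ^2) ≤ 1·δ^2, i.e. δ^2 ≥ 7/(7+1) = 7/8.
Hence δ ≥ (7/8)^(1/2) ≈ 0.935.

0.935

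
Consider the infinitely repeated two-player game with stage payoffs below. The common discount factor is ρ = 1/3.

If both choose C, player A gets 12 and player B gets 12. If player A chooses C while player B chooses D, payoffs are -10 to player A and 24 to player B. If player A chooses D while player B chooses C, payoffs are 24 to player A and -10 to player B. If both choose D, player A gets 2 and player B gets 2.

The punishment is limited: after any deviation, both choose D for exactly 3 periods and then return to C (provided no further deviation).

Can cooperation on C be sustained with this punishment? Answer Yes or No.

Comparing payoff streams over the 4 periods until play realigns: cooperate → 12(1+ρ+…+ρ^3); deviate → 24 + 2(ρ+…+ρ^3).
Cooperation is sustained iff (12−2)(ρ+…+ρ^3) ≥ 24−12.
ρ+…+ρ^3 = 1/3·(1−(1/3)^3)/(1−1/3) = 0.4815, and (24−12)/(12−2) = 1.2000.
0.4815 < 1.2000, so cooperation is not sustainable.

No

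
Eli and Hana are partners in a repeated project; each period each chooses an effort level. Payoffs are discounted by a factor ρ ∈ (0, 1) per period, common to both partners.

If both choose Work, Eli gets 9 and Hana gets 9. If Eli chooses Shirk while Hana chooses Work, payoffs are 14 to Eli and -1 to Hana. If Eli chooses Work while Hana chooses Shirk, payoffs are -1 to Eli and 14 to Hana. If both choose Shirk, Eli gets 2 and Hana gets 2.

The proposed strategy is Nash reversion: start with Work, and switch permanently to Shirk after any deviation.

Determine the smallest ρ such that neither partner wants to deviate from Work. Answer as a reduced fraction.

5/12

Under grim trigger the critical discount factor is (T−C)/(T−P) with T = 14, C = 9, P = 2.
ρ* = (14−9)/(14−2) = 5/12.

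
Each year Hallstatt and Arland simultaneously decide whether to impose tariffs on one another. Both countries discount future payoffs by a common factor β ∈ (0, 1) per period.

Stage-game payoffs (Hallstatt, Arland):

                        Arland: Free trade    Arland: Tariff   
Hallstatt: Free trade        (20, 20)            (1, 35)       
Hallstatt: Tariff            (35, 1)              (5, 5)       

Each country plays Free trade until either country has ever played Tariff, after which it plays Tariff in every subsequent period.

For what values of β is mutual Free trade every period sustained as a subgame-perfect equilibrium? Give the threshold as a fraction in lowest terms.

1/2

Under grim trigger the critical discount factor is (T−C)/(T−P) with T = 35, C = 20, P = 5.
β* = (35−20)/(35−5) = 15/30 = 1/2.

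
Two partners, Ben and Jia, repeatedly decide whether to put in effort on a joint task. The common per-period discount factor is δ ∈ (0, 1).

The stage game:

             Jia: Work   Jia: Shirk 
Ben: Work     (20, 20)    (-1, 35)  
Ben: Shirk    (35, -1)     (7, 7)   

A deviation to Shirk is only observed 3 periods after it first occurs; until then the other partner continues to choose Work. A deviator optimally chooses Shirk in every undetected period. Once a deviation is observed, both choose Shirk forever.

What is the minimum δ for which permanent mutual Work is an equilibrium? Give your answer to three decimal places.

0.812

Deviating for the 3 undetected periods gains 35−20 = 15 per period over cooperation, then loses 20−7 = 13 per period forever once punishment starts.
Gain: 15(1 + δ + … + δ^2); loss: 13·δ^3/(1−δ).
No profitable deviation ⇔ 15(1−δ^3) ≤ 13·δ^3, i.e. δ^3 ≥ 15/(15+13) = 15/28.
Hence δ ≥ (15/28)^(1/3) ≈ 0.812.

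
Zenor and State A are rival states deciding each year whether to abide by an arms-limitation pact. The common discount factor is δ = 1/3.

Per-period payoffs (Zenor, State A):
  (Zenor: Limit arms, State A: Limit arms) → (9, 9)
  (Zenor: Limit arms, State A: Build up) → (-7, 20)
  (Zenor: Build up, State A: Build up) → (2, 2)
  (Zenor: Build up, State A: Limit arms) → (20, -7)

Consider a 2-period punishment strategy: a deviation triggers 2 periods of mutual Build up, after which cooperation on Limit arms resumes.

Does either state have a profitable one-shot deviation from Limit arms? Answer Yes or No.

Yes

Comparing payoff streams over the 3 periods until play realigns: cooperate → 9(1+δ+…+δ^2); deviate → 20 + 2(δ+…+δ^2).
Cooperation is sustained iff (9−2)(δ+…+δ^2) ≥ 20−9.
δ+…+δ^2 = 1/3·(1−(1/3)^2)/(1−1/3) = 0.4444, and (20−9)/(9−2) = 1.5714.
0.4444 < 1.5714, so cooperation is not sustainable.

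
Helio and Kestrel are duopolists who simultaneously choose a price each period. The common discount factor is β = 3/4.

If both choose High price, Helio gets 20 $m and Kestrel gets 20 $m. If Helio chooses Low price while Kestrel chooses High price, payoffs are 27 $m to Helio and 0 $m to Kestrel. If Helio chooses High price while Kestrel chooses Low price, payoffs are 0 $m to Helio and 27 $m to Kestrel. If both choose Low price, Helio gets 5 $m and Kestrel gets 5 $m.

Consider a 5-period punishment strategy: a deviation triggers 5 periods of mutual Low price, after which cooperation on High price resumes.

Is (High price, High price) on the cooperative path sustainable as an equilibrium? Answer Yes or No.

Yes

A one-shot deviation gives 27 now, then 5 for 5 periods, then back to 20.
Gain from deviating: (27−20) today; loss: (20−5) in each of the next 5 periods.
No-deviation condition: (20−5)(β+…+β^5) ≥ 27−20, i.e. β+…+β^5 ≥ 7/15.
At β = 3/4: β+…+β^5 = 2.2881 ≥ 0.4667.
So cooperation is sustainable.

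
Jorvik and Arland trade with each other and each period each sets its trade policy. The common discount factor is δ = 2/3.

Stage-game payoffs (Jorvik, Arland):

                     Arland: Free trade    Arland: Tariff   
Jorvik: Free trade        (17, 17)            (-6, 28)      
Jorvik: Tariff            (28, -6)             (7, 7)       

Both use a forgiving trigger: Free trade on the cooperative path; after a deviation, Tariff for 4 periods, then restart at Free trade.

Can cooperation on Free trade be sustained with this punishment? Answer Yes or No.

IC: δ+…+δ^4 ≥ (28−17)/(17−7) = 11/10.
At δ = 2/3: partial sum = 1.6049 ≥ 1.1000. Cooperation sustainable.

Yes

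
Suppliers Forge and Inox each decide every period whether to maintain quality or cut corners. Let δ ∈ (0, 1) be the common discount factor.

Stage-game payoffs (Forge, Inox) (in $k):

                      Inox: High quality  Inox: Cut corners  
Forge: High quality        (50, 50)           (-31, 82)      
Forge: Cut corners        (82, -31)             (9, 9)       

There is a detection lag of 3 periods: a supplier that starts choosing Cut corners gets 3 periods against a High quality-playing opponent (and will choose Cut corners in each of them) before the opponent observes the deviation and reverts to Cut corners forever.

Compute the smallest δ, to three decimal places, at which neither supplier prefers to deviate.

A deviator earns 82 for 3 periods, then 9 forever; cooperating earns 50 forever. Multiplying the IC by (1−δ):
50 ≥ 82(1−δ^3) + 9δ^3, so 73·δ^3 ≥ 32 and δ^3 ≥ 32/73.
δ ≥ (32/73)^(1/3) ≈ 0.760.

0.760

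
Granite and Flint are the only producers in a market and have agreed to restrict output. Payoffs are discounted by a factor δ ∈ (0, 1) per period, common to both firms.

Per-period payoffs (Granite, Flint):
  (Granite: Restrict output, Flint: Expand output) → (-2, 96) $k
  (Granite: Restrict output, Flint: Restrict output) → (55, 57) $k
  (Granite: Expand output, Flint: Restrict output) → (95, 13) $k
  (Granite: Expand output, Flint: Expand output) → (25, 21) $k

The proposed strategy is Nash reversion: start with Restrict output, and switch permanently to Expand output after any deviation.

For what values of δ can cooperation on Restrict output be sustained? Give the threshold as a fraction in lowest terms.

Granite's threshold: (95−55)/(95−25) = 4/7.
Flint's threshold: (96−57)/(96−21) = 13/25.
4/7 > 13/25, so Granite binds and δ* = 4/7.

4/7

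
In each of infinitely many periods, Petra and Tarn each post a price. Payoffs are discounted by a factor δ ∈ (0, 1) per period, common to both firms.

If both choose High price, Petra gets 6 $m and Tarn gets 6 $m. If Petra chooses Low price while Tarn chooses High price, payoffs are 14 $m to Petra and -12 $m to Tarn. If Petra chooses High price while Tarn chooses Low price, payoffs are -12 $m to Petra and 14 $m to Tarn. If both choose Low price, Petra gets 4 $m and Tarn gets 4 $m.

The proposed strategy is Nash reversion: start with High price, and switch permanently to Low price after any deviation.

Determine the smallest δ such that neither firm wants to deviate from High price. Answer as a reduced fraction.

Under grim trigger the critical discount factor is (T−C)/(T−P) with T = 14, C = 6, P = 4.
δ* = (14−6)/(14−4) = 8/10 = 4/5.

4/5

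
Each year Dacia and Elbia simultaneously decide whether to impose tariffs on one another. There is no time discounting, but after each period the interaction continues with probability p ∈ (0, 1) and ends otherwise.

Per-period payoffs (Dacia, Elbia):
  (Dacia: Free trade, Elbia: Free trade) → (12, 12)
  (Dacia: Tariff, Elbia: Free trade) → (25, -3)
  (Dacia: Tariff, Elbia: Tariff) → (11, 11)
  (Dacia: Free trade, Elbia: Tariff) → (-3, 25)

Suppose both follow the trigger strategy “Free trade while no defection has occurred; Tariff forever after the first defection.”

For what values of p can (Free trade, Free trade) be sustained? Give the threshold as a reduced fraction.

13/14

Expected cooperation value is 12 + p·12 + p²·12 + … = 12/(1−p); deviation gives 25 + p·11/(1−p).
12 ≥ 25(1−p) + 11p ⇒ 14p ≥ 13 ⇒ p ≥ 13/14.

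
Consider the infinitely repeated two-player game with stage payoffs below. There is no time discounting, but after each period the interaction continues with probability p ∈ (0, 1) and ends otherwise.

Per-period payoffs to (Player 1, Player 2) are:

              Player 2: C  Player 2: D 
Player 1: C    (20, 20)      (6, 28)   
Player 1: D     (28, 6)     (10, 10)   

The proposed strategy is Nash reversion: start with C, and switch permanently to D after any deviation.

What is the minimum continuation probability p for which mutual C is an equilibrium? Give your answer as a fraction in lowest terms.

4/9

Expected cooperation value is 20 + p·20 + p²·20 + … = 20/(1−p); deviation gives 28 + p·10/(1−p).
20 ≥ 28(1−p) + 10p ⇒ 18p ≥ 8 ⇒ p ≥ 8/18 = 4/9.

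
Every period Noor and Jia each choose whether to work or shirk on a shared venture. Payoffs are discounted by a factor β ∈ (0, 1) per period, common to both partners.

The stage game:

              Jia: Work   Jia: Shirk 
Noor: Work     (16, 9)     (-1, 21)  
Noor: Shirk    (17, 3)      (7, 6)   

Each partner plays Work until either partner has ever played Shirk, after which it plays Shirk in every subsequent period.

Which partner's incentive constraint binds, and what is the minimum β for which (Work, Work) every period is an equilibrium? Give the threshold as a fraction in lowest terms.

Noor: cooperation gives 16 each period; deviation gives 17 once then 7 forever.
  16/(1−β) ≥ 17 + 7β/(1−β) ⇒ β ≥ 1/10.
Jia: cooperation gives 9 each period; deviation gives 21 once then 6 forever.
  β ≥ 12/15 = 4/5.
Both must hold, so the binding constraint is Jia's: β ≥ 4/5.

Jia; β ≥ 4/5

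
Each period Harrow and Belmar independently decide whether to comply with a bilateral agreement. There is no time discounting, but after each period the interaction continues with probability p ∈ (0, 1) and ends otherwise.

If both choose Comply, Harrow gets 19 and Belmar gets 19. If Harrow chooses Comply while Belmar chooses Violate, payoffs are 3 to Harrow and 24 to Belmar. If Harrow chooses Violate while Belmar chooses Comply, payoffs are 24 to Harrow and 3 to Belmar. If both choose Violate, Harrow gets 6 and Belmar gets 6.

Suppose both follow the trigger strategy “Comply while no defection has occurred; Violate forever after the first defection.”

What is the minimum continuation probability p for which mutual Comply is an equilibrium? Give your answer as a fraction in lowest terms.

5/18

Expected cooperation value is 19 + p·19 + p²·19 + … = 19/(1−p); deviation gives 24 + p·6/(1−p).
19 ≥ 24(1−p) + 6p ⇒ 18p ≥ 5 ⇒ p ≥ 5/18.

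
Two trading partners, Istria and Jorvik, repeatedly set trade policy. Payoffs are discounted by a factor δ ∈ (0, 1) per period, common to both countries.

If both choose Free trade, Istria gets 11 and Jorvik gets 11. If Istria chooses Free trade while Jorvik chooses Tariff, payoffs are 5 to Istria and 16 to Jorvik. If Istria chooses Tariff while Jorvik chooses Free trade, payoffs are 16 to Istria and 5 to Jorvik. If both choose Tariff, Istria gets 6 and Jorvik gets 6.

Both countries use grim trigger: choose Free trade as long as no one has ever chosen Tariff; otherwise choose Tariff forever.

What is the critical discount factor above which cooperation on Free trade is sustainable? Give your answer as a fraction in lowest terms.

1/2

11/(1−δ) ≥ 16 + 6δ/(1−δ)
11 ≥ 16 − 10δ
δ ≥ 5/10 = 1/2.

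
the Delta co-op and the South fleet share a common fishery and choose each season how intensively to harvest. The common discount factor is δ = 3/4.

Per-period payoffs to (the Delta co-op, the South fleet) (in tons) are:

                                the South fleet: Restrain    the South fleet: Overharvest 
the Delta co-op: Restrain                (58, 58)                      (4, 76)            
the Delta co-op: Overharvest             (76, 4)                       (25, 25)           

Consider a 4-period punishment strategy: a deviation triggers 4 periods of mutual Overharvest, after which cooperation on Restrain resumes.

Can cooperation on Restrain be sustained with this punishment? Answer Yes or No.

Yes

A one-shot deviation gives 76 now, then 25 for 4 periods, then back to 58.
Gain from deviating: (76−58) today; loss: (58−25) in each of the next 4 periods.
No-deviation condition: (58−25)(δ+…+δ^4) ≥ 76−58, i.e. δ+…+δ^4 ≥ 6/11.
At δ = 3/4: δ+…+δ^4 = 2.0508 ≥ 0.5455.
So cooperation is sustainable.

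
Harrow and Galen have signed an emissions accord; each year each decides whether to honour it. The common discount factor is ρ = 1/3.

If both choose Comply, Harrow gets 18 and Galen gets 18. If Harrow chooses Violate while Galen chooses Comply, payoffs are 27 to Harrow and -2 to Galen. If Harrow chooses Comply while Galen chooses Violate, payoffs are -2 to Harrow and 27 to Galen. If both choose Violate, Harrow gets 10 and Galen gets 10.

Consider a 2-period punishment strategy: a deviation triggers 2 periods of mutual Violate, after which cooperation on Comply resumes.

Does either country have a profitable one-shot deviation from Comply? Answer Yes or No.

Yes

A one-shot deviation gives 27 now, then 10 for 2 periods, then back to 18.
Gain from deviating: (27−18) today; loss: (18−10) in each of the next 2 periods.
No-deviation condition: (18−10)(ρ+…+ρ^2) ≥ 27−18, i.e. ρ+…+ρ^2 ≥ 9/8.
At ρ = 1/3: ρ+…+ρ^2 = 0.4444 < 1.1250.
So cooperation is not sustainable.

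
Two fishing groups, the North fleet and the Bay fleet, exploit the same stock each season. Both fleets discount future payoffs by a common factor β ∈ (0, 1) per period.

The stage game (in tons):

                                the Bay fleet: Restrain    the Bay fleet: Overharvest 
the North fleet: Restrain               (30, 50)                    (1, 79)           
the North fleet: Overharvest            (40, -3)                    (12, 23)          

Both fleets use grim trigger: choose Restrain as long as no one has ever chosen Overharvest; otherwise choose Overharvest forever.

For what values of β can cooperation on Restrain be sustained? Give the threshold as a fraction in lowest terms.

29/56

the North fleet's threshold: (40−30)/(40−12) = 5/14.
the Bay fleet's threshold: (79−50)/(79−23) = 29/56.
5/14 < 29/56, so the Bay fleet binds and β* = 29/56.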